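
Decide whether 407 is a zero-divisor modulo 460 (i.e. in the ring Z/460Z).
gcd(407, 460) = 1, so 407 is a unit in Z/460Z (it has a multiplicative inverse). A unit cannot be a zero-divisor: if 407·b ≡ 0 then multiplying both sides by 407^(−1) gives b ≡ 0. So 407 is not a zero-divisor.

Final answer: NO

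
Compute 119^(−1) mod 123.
119^(−1) ≡ 92 (mod 123)

Apply the extended Euclidean algorithm to (123, 119), tracking rows (r, s, t) with s·123 + t·119 = r. Each division r_prev = q·r_cur + r_new produces the new row as (previous row) − q·(current row):
  row A: (123, 1, 0)   [1·123 + 0·119 = 123]
  row B: (119, 0, 1)   [0·123 + 1·119 = 119]
  123 = 1·119 + 4   → row C = row A − 1·row B = (4, 1, −1)   [check: 1·123 − 1·119 = 4]
  119 = 29·4 + 3   → row D = row B − 29·row C = (3, −29, 30)   [check: −29·123 + 30·119 = 3]
  4 = 1·3 + 1   → row E = row C − 1·row D = (1, 30, −31)   [check: 30·123 − 31·119 = 1]
  3 = 3·1 + 0   → remainder 0, stop. gcd = 1 (last nonzero row E).
The gcd is 1, so 119 is invertible mod 123. The last nonzero row gives 30·123 − 31·119 = 1, so t = −31. So 119^(−1) ≡ −31 ≡ 92 (mod 123). Verify: 119 · 92 = 10948 ≡ 1 (mod 123). ✓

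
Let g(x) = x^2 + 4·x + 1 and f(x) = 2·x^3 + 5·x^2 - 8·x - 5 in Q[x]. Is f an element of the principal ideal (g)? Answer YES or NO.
In Q[x] the ideal (g) consists of all multiples of g, so f ∈ (g) iff g | f, i.e. iff the remainder of f on division by g is 0. Divide f by g (g is monic, so eliminate the leading term of the running remainder at each step):
  leading term 2·x^3: subtract (2·x)·g(x) = 2·x^3 + 8·x^2 + 2·x, leaving -3·x^2 - 10·x - 5
  leading term -3·x^2: subtract (-3)·g(x) = -3·x^2 - 12·x - 3, leaving 2·x - 2
The remainder r(x) = 2·x - 2 ≠ 0 (and deg r < deg g), so g ∤ f, i.e. f ∉ (g).

Final answer: NO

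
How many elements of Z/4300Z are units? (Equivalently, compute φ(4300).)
Z/4300Z has φ(4300) = 1680 units

An element a ∈ Z/4300Z is a unit iff gcd(a, 4300) = 1, so the number of units is φ(4300). φ is multiplicative, with φ(p^e) = p^e − p^(e−1). Factorise 4300 = 2^2 · 5^2 · 43. Then
  φ(4300) = (2^2 − 2^1) · (5^2 − 5^1) · (43 − 1) = 2 · 20 · 42 = 1680.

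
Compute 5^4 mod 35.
Use repeated squaring. Binary(4) = 100. Walk through the bits of the exponent 4 left-to-right: at each bit after the leading one, square the running value, then multiply by 5 if the bit is 1 (always reducing mod 35):
  bit 1 = 1 (leading): start with 5.
  bit 2 = 0: square 5^2 = 25 (mod 35).
  bit 3 = 0: square 25^2 = 625 ≡ 30 (mod 35).
Final value: 5^4 ≡ 30 (mod 35).

Final answer: 30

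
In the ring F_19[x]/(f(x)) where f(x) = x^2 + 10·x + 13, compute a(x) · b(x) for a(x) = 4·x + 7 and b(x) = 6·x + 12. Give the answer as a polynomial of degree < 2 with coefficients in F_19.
a · b ≡ 2·x (mod f(x))

Multiply as integer polynomials: a · b = 24·x^2 + 90·x + 84. Reducing coefficients mod 19: a · b ≡ 5·x^2 + 14·x + 8. Now divide by f(x) = x^2 + 10·x + 13 in F_19[x], eliminating the leading term at each step:
  leading term 5·x^2: subtract (5)·f(x) = 5·x^2 + 12·x + 8, leaving 2·x (coefficients mod 19)
The degree is now < 2, so this is the remainder. Hence a · b ≡ 2·x in F_19[x]/(f).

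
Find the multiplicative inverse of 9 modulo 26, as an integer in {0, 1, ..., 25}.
Apply the extended Euclidean algorithm to (26, 9), tracking rows (r, s, t) with s·26 + t·9 = r. Each division r_prev = q·r_cur + r_new produces the new row as (previous row) − q·(current row):
  row A: (26, 1, 0)   [1·26 + 0·9 = 26]
  row B: (9, 0, 1)   [0·26 + 1·9 = 9]
  26 = 2·9 + 8   → row C = row A − 2·row B = (8, 1, −2)   [check: 1·26 − 2·9 = 8]
  9 = 1·8 + 1   → row D = row B − 1·row C = (1, −1, 3)   [check: −1·26 + 3·9 = 1]
  8 = 8·1 + 0   → remainder 0, stop. gcd = 1 (last nonzero row D).
The gcd is 1, so 9 is invertible mod 26. The last nonzero row gives −1·26 + 3·9 = 1, so t = 3. So 9^(−1) ≡ 3 (mod 26). Verify: 9 · 3 = 27 ≡ 1 (mod 26). ✓

Final answer: 9^(−1) ≡ 3 (mod 26)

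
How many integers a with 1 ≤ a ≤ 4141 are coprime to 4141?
The number of a ∈ {1, ..., 4141} with gcd(a, 4141) = 1 is by definition Euler's totient φ(4141). φ is multiplicative, with φ(p^e) = p^e − p^(e−1). Factorise 4141 = 41 · 101. Then
  φ(4141) = (41 − 1) · (101 − 1) = 40 · 100 = 4000.
So there are 4000 such integers.

Final answer: 4000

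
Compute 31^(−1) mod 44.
31^(−1) ≡ 27 (mod 44)

Apply the extended Euclidean algorithm to (44, 31), tracking rows (r, s, t) with s·44 + t·31 = r. Each division r_prev = q·r_cur + r_new produces the new row as (previous row) − q·(current row):
  row A: (44, 1, 0)   [1·44 + 0·31 = 44]
  row B: (31, 0, 1)   [0·44 + 1·31 = 31]
  44 = 1·31 + 13   → row C = row A − 1·row B = (13, 1, −1)   [check: 1·44 − 1·31 = 13]
  31 = 2·13 + 5   → row D = row B − 2·row C = (5, −2, 3)   [check: −2·44 + 3·31 = 5]
  13 = 2·5 + 3   → row E = row C − 2·row D = (3, 5, −7)   [check: 5·44 − 7·31 = 3]
  5 = 1·3 + 2   → row F = row D − 1·row E = (2, −7, 10)   [check: −7·44 + 10·31 = 2]
  3 = 1·2 + 1   → row G = row E − 1·row F = (1, 12, −17)   [check: 12·44 − 17·31 = 1]
  2 = 2·1 + 0   → remainder 0, stop. gcd = 1 (last nonzero row G).
The gcd is 1, so 31 is invertible mod 44. The last nonzero row gives 12·44 − 17·31 = 1, so t = −17. So 31^(−1) ≡ −17 ≡ 27 (mod 44). Verify: 31 · 27 = 837 ≡ 1 (mod 44). ✓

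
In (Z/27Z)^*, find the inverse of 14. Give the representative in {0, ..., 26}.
14^(−1) ≡ 2 (mod 27)

Apply the extended Euclidean algorithm to (27, 14), tracking rows (r, s, t) with s·27 + t·14 = r. Each division r_prev = q·r_cur + r_new produces the new row as (previous row) − q·(current row):
  row A: (27, 1, 0)   [1·27 + 0·14 = 27]
  row B: (14, 0, 1)   [0·27 + 1·14 = 14]
  27 = 1·14 + 13   → row C = row A − 1·row B = (13, 1, −1)   [check: 1·27 − 1·14 = 13]
  14 = 1·13 + 1   → row D = row B − 1·row C = (1, −1, 2)   [check: −1·27 + 2·14 = 1]
  13 = 13·1 + 0   → remainder 0, stop. gcd = 1 (last nonzero row D).
The gcd is 1, so 14 is invertible mod 27. The last nonzero row gives −1·27 + 2·14 = 1, so t = 2. So 14^(−1) ≡ 2 (mod 27). Verify: 14 · 2 = 28 ≡ 1 (mod 27). ✓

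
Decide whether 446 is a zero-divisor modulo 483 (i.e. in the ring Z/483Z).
NO

gcd(446, 483) = 1, so 446 is a unit in Z/483Z (it has a multiplicative inverse). A unit cannot be a zero-divisor: if 446·b ≡ 0 then multiplying both sides by 446^(−1) gives b ≡ 0. So 446 is not a zero-divisor.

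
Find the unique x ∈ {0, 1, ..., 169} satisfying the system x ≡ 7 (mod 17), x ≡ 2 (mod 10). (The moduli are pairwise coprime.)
x ≡ 92 (mod 170); the representative in [0, 170) is 92

The moduli 17, 10 are pairwise coprime, so by the CRT there is a unique solution mod 17·10 = 170.
Solve by successive substitution. Start with x ≡ 7 (mod 17).
  Combine with x ≡ 2 (mod 10): write x = 7 + 17·t and require 7 + 17·t ≡ 2 (mod 10), i.e. 17·t ≡ 2 − 7 ≡ 5 (mod 10). Since 17^(−1) ≡ 3 (mod 10) (17 ≡ 7 (mod 10)), t ≡ 3·5 ≡ 5 (mod 10). So x ≡ 7 + 17·5 = 92 (mod 170).
Unique solution in [0, 170): x = 92.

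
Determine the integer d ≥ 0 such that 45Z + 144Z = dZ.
(45, 144) = (9); d = 9

In the PID Z, (a, b) is generated by gcd(a, b). Compute gcd(144, 45) with the extended Euclidean algorithm, tracking rows (r, s, t) with s·144 + t·45 = r:
  row A: (144, 1, 0)   [1·144 + 0·45 = 144]
  row B: (45, 0, 1)   [0·144 + 1·45 = 45]
  144 = 3·45 + 9   → row C = row A − 3·row B = (9, 1, −3)   [check: 1·144 − 3·45 = 9]
  45 = 5·9 + 0   → remainder 0, stop. gcd = 9 (last nonzero row C).
So gcd(45, 144) = 9, with Bézout identity 1·144 − 3·45 = 9. Containment (⊇): the Bézout identity exhibits 9 as an element of (45, 144), giving (9) ⊆ (45, 144). Containment (⊆): since 9 | 45 and 9 | 144 (45 = 9·5, 144 = 9·16), every Z-linear combination of 45 and 144 is divisible by 9, so (45, 144) ⊆ (9). Therefore (45, 144) = (9), d = 9.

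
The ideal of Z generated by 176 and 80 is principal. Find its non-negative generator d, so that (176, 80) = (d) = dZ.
(176, 80) = (16); d = 16

In the PID Z, (a, b) is generated by gcd(a, b). Compute gcd(176, 80) with the extended Euclidean algorithm, tracking rows (r, s, t) with s·176 + t·80 = r:
  row A: (176, 1, 0)   [1·176 + 0·80 = 176]
  row B: (80, 0, 1)   [0·176 + 1·80 = 80]
  176 = 2·80 + 16   → row C = row A − 2·row B = (16, 1, −2)   [check: 1·176 − 2·80 = 16]
  80 = 5·16 + 0   → remainder 0, stop. gcd = 16 (last nonzero row C).
So gcd(176, 80) = 16, with Bézout identity 1·176 − 2·80 = 16. Containment (⊇): the Bézout identity exhibits 16 as an element of (176, 80), giving (16) ⊆ (176, 80). Containment (⊆): since 16 | 176 and 16 | 80 (176 = 16·11, 80 = 16·5), every Z-linear combination of 176 and 80 is divisible by 16, so (176, 80) ⊆ (16). Therefore (176, 80) = (16), d = 16.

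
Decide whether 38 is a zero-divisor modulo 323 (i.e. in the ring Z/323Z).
gcd(38, 323) = 19 > 1, so 38 is not a unit in Z/323Z. In Z/nZ every nonzero non-unit is a zero-divisor: explicitly, take b = 323/gcd = 17 ≠ 0 (mod 323); then 38·17 = 646 = 2·323, i.e. 38·17 ≡ 0 (mod 323). So 38 is a zero-divisor.

Final answer: YES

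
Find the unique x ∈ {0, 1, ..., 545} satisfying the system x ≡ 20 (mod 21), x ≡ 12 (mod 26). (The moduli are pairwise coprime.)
x ≡ 272 (mod 546); the representative in [0, 546) is 272

The moduli 21, 26 are pairwise coprime, so by the CRT there is a unique solution mod 21·26 = 546.
Solve by successive substitution. Start with x ≡ 20 (mod 21).
  Combine with x ≡ 12 (mod 26): write x = 20 + 21·t and require 20 + 21·t ≡ 12 (mod 26), i.e. 21·t ≡ 12 − 20 ≡ 18 (mod 26). Since 21^(−1) ≡ 5 (mod 26), t ≡ 5·18 ≡ 12 (mod 26). So x ≡ 20 + 21·12 = 272 (mod 546).
Unique solution in [0, 546): x = 272.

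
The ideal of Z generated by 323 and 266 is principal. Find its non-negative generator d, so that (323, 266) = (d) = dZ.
(323, 266) = (19); d = 19

In the PID Z, (a, b) is generated by gcd(a, b). Compute gcd(323, 266) with the extended Euclidean algorithm, tracking rows (r, s, t) with s·323 + t·266 = r:
  row A: (323, 1, 0)   [1·323 + 0·266 = 323]
  row B: (266, 0, 1)   [0·323 + 1·266 = 266]
  323 = 1·266 + 57   → row C = row A − 1·row B = (57, 1, −1)   [check: 1·323 − 1·266 = 57]
  266 = 4·57 + 38   → row D = row B − 4·row C = (38, −4, 5)   [check: −4·323 + 5·266 = 38]
  57 = 1·38 + 19   → row E = row C − 1·row D = (19, 5, −6)   [check: 5·323 − 6·266 = 19]
  38 = 2·19 + 0   → remainder 0, stop. gcd = 19 (last nonzero row E).
So gcd(323, 266) = 19, with Bézout identity 5·323 − 6·266 = 19. Containment (⊇): the Bézout identity exhibits 19 as an element of (323, 266), giving (19) ⊆ (323, 266). Containment (⊆): since 19 | 323 and 19 | 266 (323 = 19·17, 266 = 19·14), every Z-linear combination of 323 and 266 is divisible by 19, so (323, 266) ⊆ (19). Therefore (323, 266) = (19), d = 19.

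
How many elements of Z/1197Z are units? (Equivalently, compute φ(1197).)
An element a ∈ Z/1197Z is a unit iff gcd(a, 1197) = 1, so the number of units is φ(1197). φ is multiplicative, with φ(p^e) = p^e − p^(e−1). Factorise 1197 = 3^2 · 7 · 19. Then
  φ(1197) = (3^2 − 3^1) · (7 − 1) · (19 − 1) = 6 · 6 · 18 = 648.

Final answer: Z/1197Z has φ(1197) = 648 units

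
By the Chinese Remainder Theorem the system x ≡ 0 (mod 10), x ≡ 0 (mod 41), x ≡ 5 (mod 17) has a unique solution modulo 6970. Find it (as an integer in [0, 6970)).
x ≡ 4510 (mod 6970); the representative in [0, 6970) is 4510

The moduli 10, 41, 17 are pairwise coprime, so by the CRT there is a unique solution mod 10·41·17 = 6970.
Solve by successive substitution. Start with x ≡ 0 (mod 10).
  Combine with x ≡ 0 (mod 41): write x = 10·t and require 10·t ≡ 0 (mod 41). Since 10^(−1) ≡ 37 (mod 41), t ≡ 37·0 ≡ 0 (mod 41). So x ≡ 10·0 = 0 (mod 410).
  Combine with x ≡ 5 (mod 17): write x = 410·t and require 410·t ≡ 5 (mod 17). Since 410^(−1) ≡ 9 (mod 17) (410 ≡ 2 (mod 17)), t ≡ 9·5 ≡ 11 (mod 17). So x ≡ 410·11 = 4510 (mod 6970).
Unique solution in [0, 6970): x = 4510.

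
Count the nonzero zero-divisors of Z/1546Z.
In Z/1546Z each nonzero element is either a unit (gcd with 1546 is 1) or a zero-divisor (gcd > 1). The number of units is φ(1546): factorise 1546 = 2 · 773, so φ(1546) = (2 − 1) · (773 − 1) = 1 · 772 = 772. The nonzero elements number 1546 − 1 = 1545. Hence the nonzero zero-divisors number 1545 − 772 = 773.

Final answer: Z/1546Z has 773 nonzero zero-divisors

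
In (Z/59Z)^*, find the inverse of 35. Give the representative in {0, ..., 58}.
35^(−1) ≡ 27 (mod 59)

Apply the extended Euclidean algorithm to (59, 35), tracking rows (r, s, t) with s·59 + t·35 = r. Each division r_prev = q·r_cur + r_new produces the new row as (previous row) − q·(current row):
  row A: (59, 1, 0)   [1·59 + 0·35 = 59]
  row B: (35, 0, 1)   [0·59 + 1·35 = 35]
  59 = 1·35 + 24   → row C = row A − 1·row B = (24, 1, −1)   [check: 1·59 − 1·35 = 24]
  35 = 1·24 + 11   → row D = row B − 1·row C = (11, −1, 2)   [check: −1·59 + 2·35 = 11]
  24 = 2·11 + 2   → row E = row C − 2·row D = (2, 3, −5)   [check: 3·59 − 5·35 = 2]
  11 = 5·2 + 1   → row F = row D − 5·row E = (1, −16, 27)   [check: −16·59 + 27·35 = 1]
  2 = 2·1 + 0   → remainder 0, stop. gcd = 1 (last nonzero row F).
The gcd is 1, so 35 is invertible mod 59. The last nonzero row gives −16·59 + 27·35 = 1, so t = 27. So 35^(−1) ≡ 27 (mod 59). Verify: 35 · 27 = 945 ≡ 1 (mod 59). ✓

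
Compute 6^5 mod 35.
Use repeated squaring. Binary(5) = 101. Walk through the bits of the exponent 5 left-to-right: at each bit after the leading one, square the running value, then multiply by 6 if the bit is 1 (always reducing mod 35):
  bit 1 = 1 (leading): start with 6.
  bit 2 = 0: square 6^2 = 36 ≡ 1 (mod 35).
  bit 3 = 1: square 1^2 = 1; bit is 1, so multiply 1·6 = 6 (mod 35).
Final value: 6^5 ≡ 6 (mod 35).

Final answer: 6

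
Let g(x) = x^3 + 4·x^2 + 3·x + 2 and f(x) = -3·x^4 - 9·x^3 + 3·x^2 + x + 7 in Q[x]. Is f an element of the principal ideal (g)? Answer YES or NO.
NO

In Q[x] the ideal (g) consists of all multiples of g, so f ∈ (g) iff g | f, i.e. iff the remainder of f on division by g is 0. Divide f by g (g is monic, so eliminate the leading term of the running remainder at each step):
  leading term -3·x^4: subtract (-3·x)·g(x) = -3·x^4 - 12·x^3 - 9·x^2 - 6·x, leaving 3·x^3 + 12·x^2 + 7·x + 7
  leading term 3·x^3: subtract (3)·g(x) = 3·x^3 + 12·x^2 + 9·x + 6, leaving 1 - 2·x
The remainder r(x) = 1 - 2·x ≠ 0 (and deg r < deg g), so g ∤ f, i.e. f ∉ (g).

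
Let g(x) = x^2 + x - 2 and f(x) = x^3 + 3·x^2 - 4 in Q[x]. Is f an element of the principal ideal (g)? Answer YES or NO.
In Q[x] the ideal (g) consists of all multiples of g, so f ∈ (g) iff g | f, i.e. iff the remainder of f on division by g is 0. Divide f by g (g is monic, so eliminate the leading term of the running remainder at each step):
  leading term x^3: subtract (x)·g(x) = x^3 + x^2 - 2·x, leaving 2·x^2 + 2·x - 4
  leading term 2·x^2: subtract (2)·g(x) = 2·x^2 + 2·x - 4, leaving 0
The remainder is 0, so f(x) = g(x) · h(x) with h(x) = x + 2. Hence g | f, i.e. f ∈ (g).

Final answer: YES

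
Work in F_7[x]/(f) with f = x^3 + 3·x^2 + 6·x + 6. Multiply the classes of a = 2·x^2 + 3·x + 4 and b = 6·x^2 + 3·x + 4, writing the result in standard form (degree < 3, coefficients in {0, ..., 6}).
a · b ≡ 5·x^2 + 3·x + 4 (mod f(x))

Multiply as integer polynomials: a · b = 12·x^4 + 24·x^3 + 41·x^2 + 24·x + 16. Reducing coefficients mod 7: a · b ≡ 5·x^4 + 3·x^3 + 6·x^2 + 3·x + 2. Now divide by f(x) = x^3 + 3·x^2 + 6·x + 6 in F_7[x], eliminating the leading term at each step:
  leading term 5·x^4: subtract (5·x)·f(x) = 5·x^4 + x^3 + 2·x^2 + 2·x, leaving 2·x^3 + 4·x^2 + x + 2 (coefficients mod 7)
  leading term 2·x^3: subtract (2)·f(x) = 2·x^3 + 6·x^2 + 5·x + 5, leaving 5·x^2 + 3·x + 4 (coefficients mod 7)
The degree is now < 3, so this is the remainder. Hence a · b ≡ 5·x^2 + 3·x + 4 in F_7[x]/(f).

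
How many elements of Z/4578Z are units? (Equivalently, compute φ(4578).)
Z/4578Z has φ(4578) = 1296 units

An element a ∈ Z/4578Z is a unit iff gcd(a, 4578) = 1, so the number of units is φ(4578). φ is multiplicative, with φ(p^e) = p^e − p^(e−1). Factorise 4578 = 2 · 3 · 7 · 109. Then
  φ(4578) = (2 − 1) · (3 − 1) · (7 − 1) · (109 − 1) = 1 · 2 · 6 · 108 = 1296.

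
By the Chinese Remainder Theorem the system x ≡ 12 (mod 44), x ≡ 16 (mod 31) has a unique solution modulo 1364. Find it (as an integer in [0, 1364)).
The moduli 44, 31 are pairwise coprime, so by the CRT there is a unique solution mod 44·31 = 1364.
Solve by successive substitution. Start with x ≡ 12 (mod 44).
  Combine with x ≡ 16 (mod 31): write x = 12 + 44·t and require 12 + 44·t ≡ 16 (mod 31), i.e. 44·t ≡ 16 − 12 ≡ 4 (mod 31). Since 44^(−1) ≡ 12 (mod 31) (44 ≡ 13 (mod 31)), t ≡ 12·4 ≡ 17 (mod 31). So x ≡ 12 + 44·17 = 760 (mod 1364).
Unique solution in [0, 1364): x = 760.

Final answer: x ≡ 760 (mod 1364); the representative in [0, 1364) is 760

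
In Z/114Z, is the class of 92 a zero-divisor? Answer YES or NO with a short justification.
YES

gcd(92, 114) = 2 > 1, so 92 is not a unit in Z/114Z. In Z/nZ every nonzero non-unit is a zero-divisor: explicitly, take b = 114/gcd = 57 ≠ 0 (mod 114); then 92·57 = 5244 = 46·114, i.e. 92·57 ≡ 0 (mod 114). So 92 is a zero-divisor.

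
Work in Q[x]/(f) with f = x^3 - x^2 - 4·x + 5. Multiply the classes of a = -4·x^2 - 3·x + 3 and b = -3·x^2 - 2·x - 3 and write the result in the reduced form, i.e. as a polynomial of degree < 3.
First multiply in Q[x] without reducing: a · b = 12·x^4 + 17·x^3 + 9·x^2 + 3·x - 9. Now divide by f(x) = x^3 - x^2 - 4·x + 5, eliminating the leading term at each step:
  leading term 12·x^4: subtract (12·x)·f(x) = 12·x^4 - 12·x^3 - 48·x^2 + 60·x, leaving 29·x^3 + 57·x^2 - 57·x - 9
  leading term 29·x^3: subtract (29)·f(x) = 29·x^3 - 29·x^2 - 116·x + 145, leaving 86·x^2 + 59·x - 154
The degree is now < 3, so this is the remainder. Hence a · b ≡ 86·x^2 + 59·x - 154 in Q[x]/(f).

Final answer: a · b ≡ 86·x^2 + 59·x - 154 (mod f(x))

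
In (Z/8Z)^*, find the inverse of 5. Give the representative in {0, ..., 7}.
Apply the extended Euclidean algorithm to (8, 5), tracking rows (r, s, t) with s·8 + t·5 = r. Each division r_prev = q·r_cur + r_new produces the new row as (previous row) − q·(current row):
  row A: (8, 1, 0)   [1·8 + 0·5 = 8]
  row B: (5, 0, 1)   [0·8 + 1·5 = 5]
  8 = 1·5 + 3   → row C = row A − 1·row B = (3, 1, −1)   [check: 1·8 − 1·5 = 3]
  5 = 1·3 + 2   → row D = row B − 1·row C = (2, −1, 2)   [check: −1·8 + 2·5 = 2]
  3 = 1·2 + 1   → row E = row C − 1·row D = (1, 2, −3)   [check: 2·8 − 3·5 = 1]
  2 = 2·1 + 0   → remainder 0, stop. gcd = 1 (last nonzero row E).
The gcd is 1, so 5 is invertible mod 8. The last nonzero row gives 2·8 − 3·5 = 1, so t = −3. So 5^(−1) ≡ −3 ≡ 5 (mod 8). Verify: 5 · 5 = 25 ≡ 1 (mod 8). ✓

Final answer: 5^(−1) ≡ 5 (mod 8)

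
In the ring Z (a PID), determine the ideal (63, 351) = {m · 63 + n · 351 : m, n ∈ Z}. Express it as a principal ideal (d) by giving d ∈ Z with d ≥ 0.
In the PID Z, (a, b) is generated by gcd(a, b). Compute gcd(351, 63) with the extended Euclidean algorithm, tracking rows (r, s, t) with s·351 + t·63 = r:
  row A: (351, 1, 0)   [1·351 + 0·63 = 351]
  row B: (63, 0, 1)   [0·351 + 1·63 = 63]
  351 = 5·63 + 36   → row C = row A − 5·row B = (36, 1, −5)   [check: 1·351 − 5·63 = 36]
  63 = 1·36 + 27   → row D = row B − 1·row C = (27, −1, 6)   [check: −1·351 + 6·63 = 27]
  36 = 1·27 + 9   → row E = row C − 1·row D = (9, 2, −11)   [check: 2·351 − 11·63 = 9]
  27 = 3·9 + 0   → remainder 0, stop. gcd = 9 (last nonzero row E).
So gcd(63, 351) = 9, with Bézout identity 2·351 − 11·63 = 9. Containment (⊇): the Bézout identity exhibits 9 as an element of (63, 351), giving (9) ⊆ (63, 351). Containment (⊆): since 9 | 63 and 9 | 351 (63 = 9·7, 351 = 9·39), every Z-linear combination of 63 and 351 is divisible by 9, so (63, 351) ⊆ (9). Therefore (63, 351) = (9), d = 9.

Final answer: (63, 351) = (9); d = 9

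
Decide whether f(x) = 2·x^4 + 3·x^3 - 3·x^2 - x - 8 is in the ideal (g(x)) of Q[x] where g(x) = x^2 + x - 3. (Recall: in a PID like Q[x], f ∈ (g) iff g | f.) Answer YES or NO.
In Q[x] the ideal (g) consists of all multiples of g, so f ∈ (g) iff g | f, i.e. iff the remainder of f on division by g is 0. Divide f by g (g is monic, so eliminate the leading term of the running remainder at each step):
  leading term 2·x^4: subtract (2·x^2)·g(x) = 2·x^4 + 2·x^3 - 6·x^2, leaving x^3 + 3·x^2 - x - 8
  leading term x^3: subtract (x)·g(x) = x^3 + x^2 - 3·x, leaving 2·x^2 + 2·x - 8
  leading term 2·x^2: subtract (2)·g(x) = 2·x^2 + 2·x - 6, leaving -2
The remainder r(x) = -2 ≠ 0 (and deg r < deg g), so g ∤ f, i.e. f ∉ (g).

Final answer: NO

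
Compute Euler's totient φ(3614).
φ(3614) = 1656

φ is multiplicative, with φ(p^e) = p^e − p^(e−1). Factorise 3614 = 2 · 13 · 139. Then
  φ(3614) = (2 − 1) · (13 − 1) · (139 − 1) = 1 · 12 · 138 = 1656.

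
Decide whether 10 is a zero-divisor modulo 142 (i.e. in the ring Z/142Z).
gcd(10, 142) = 2 > 1, so 10 is not a unit in Z/142Z. In Z/nZ every nonzero non-unit is a zero-divisor: explicitly, take b = 142/gcd = 71 ≠ 0 (mod 142); then 10·71 = 710 = 5·142, i.e. 10·71 ≡ 0 (mod 142). So 10 is a zero-divisor.

Final answer: YES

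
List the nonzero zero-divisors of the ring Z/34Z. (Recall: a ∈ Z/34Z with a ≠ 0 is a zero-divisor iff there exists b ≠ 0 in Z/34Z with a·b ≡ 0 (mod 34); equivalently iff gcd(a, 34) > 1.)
An element a ∈ Z/34Z (with a ≠ 0) is a zero-divisor iff gcd(a, 34) > 1 (because a is a unit precisely when gcd(a, n) = 1, and in Z/nZ every nonzero, non-unit element is a zero-divisor). Scan a = 1, ..., 33 and keep those with gcd(a, 34) > 1:
  gcd(2, 34) = 2, gcd(4, 34) = 2, gcd(6, 34) = 2, gcd(8, 34) = 2, gcd(10, 34) = 2, gcd(12, 34) = 2, gcd(14, 34) = 2, gcd(16, 34) = 2, gcd(17, 34) = 17, gcd(18, 34) = 2, gcd(20, 34) = 2, gcd(22, 34) = 2, gcd(24, 34) = 2, gcd(26, 34) = 2, gcd(28, 34) = 2, gcd(30, 34) = 2, gcd(32, 34) = 2.
All other a ∈ {1, ..., 33} have gcd(a, 34) = 1 and are units. So the nonzero zero-divisors are exactly the 17 values of a appearing in this scan.

Final answer: nonzero zero-divisors of Z/34Z = {2, 4, 6, 8, 10, 12, 14, 16, 17, 18, 20, 22, 24, 26, 28, 30, 32}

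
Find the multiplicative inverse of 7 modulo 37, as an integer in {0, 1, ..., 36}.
7^(−1) ≡ 16 (mod 37)

Apply the extended Euclidean algorithm to (37, 7), tracking rows (r, s, t) with s·37 + t·7 = r. Each division r_prev = q·r_cur + r_new produces the new row as (previous row) − q·(current row):
  row A: (37, 1, 0)   [1·37 + 0·7 = 37]
  row B: (7, 0, 1)   [0·37 + 1·7 = 7]
  37 = 5·7 + 2   → row C = row A − 5·row B = (2, 1, −5)   [check: 1·37 − 5·7 = 2]
  7 = 3·2 + 1   → row D = row B − 3·row C = (1, −3, 16)   [check: −3·37 + 16·7 = 1]
  2 = 2·1 + 0   → remainder 0, stop. gcd = 1 (last nonzero row D).
The gcd is 1, so 7 is invertible mod 37. The last nonzero row gives −3·37 + 16·7 = 1, so t = 16. So 7^(−1) ≡ 16 (mod 37). Verify: 7 · 16 = 112 ≡ 1 (mod 37). ✓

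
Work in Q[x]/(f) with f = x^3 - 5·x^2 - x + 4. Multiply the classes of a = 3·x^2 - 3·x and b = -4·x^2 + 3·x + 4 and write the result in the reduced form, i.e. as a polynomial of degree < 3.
a · b ≡ -204·x^2 - 3·x + 156 (mod f(x))

First multiply in Q[x] without reducing: a · b = -12·x^4 + 21·x^3 + 3·x^2 - 12·x. Now divide by f(x) = x^3 - 5·x^2 - x + 4, eliminating the leading term at each step:
  leading term -12·x^4: subtract (-12·x)·f(x) = -12·x^4 + 60·x^3 + 12·x^2 - 48·x, leaving -39·x^3 - 9·x^2 + 36·x
  leading term -39·x^3: subtract (-39)·f(x) = -39·x^3 + 195·x^2 + 39·x - 156, leaving -204·x^2 - 3·x + 156
The degree is now < 3, so this is the remainder. Hence a · b ≡ -204·x^2 - 3·x + 156 in Q[x]/(f).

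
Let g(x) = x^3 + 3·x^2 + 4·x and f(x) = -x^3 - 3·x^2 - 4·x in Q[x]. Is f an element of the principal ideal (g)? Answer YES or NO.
YES

In Q[x] the ideal (g) consists of all multiples of g, so f ∈ (g) iff g | f, i.e. iff the remainder of f on division by g is 0. Divide f by g (g is monic, so eliminate the leading term of the running remainder at each step):
  leading term -x^3: subtract (-1)·g(x) = -x^3 - 3·x^2 - 4·x, leaving 0
The remainder is 0, so f(x) = g(x) · h(x) with h(x) = -1. Hence g | f, i.e. f ∈ (g).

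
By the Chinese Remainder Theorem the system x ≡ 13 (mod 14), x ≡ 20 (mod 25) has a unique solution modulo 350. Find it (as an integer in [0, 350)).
The moduli 14, 25 are pairwise coprime, so by the CRT there is a unique solution mod 14·25 = 350.
Solve by successive substitution. Start with x ≡ 13 (mod 14).
  Combine with x ≡ 20 (mod 25): write x = 13 + 14·t and require 13 + 14·t ≡ 20 (mod 25), i.e. 14·t ≡ 20 − 13 ≡ 7 (mod 25). Since 14^(−1) ≡ 9 (mod 25), t ≡ 9·7 ≡ 13 (mod 25). So x ≡ 13 + 14·13 = 195 (mod 350).
Unique solution in [0, 350): x = 195.

Final answer: x ≡ 195 (mod 350); the representative in [0, 350) is 195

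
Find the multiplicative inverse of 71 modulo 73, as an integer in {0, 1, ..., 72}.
Apply the extended Euclidean algorithm to (73, 71), tracking rows (r, s, t) with s·73 + t·71 = r. Each division r_prev = q·r_cur + r_new produces the new row as (previous row) − q·(current row):
  row A: (73, 1, 0)   [1·73 + 0·71 = 73]
  row B: (71, 0, 1)   [0·73 + 1·71 = 71]
  73 = 1·71 + 2   → row C = row A − 1·row B = (2, 1, −1)   [check: 1·73 − 1·71 = 2]
  71 = 35·2 + 1   → row D = row B − 35·row C = (1, −35, 36)   [check: −35·73 + 36·71 = 1]
  2 = 2·1 + 0   → remainder 0, stop. gcd = 1 (last nonzero row D).
The gcd is 1, so 71 is invertible mod 73. The last nonzero row gives −35·73 + 36·71 = 1, so t = 36. So 71^(−1) ≡ 36 (mod 73). Verify: 71 · 36 = 2556 ≡ 1 (mod 73). ✓

Final answer: 71^(−1) ≡ 36 (mod 73)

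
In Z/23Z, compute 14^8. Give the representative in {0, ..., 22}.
Use repeated squaring. Binary(8) = 1000. Walk through the bits of the exponent 8 left-to-right: at each bit after the leading one, square the running value, then multiply by 14 if the bit is 1 (always reducing mod 23):
  bit 1 = 1 (leading): start with 14.
  bit 2 = 0: square 14^2 = 196 ≡ 12 (mod 23).
  bit 3 = 0: square 12^2 = 144 ≡ 6 (mod 23).
  bit 4 = 0: square 6^2 = 36 ≡ 13 (mod 23).
Final value: 14^8 ≡ 13 (mod 23).

Final answer: 13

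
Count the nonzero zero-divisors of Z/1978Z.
Z/1978Z has 1053 nonzero zero-divisors

In Z/1978Z each nonzero element is either a unit (gcd with 1978 is 1) or a zero-divisor (gcd > 1). The number of units is φ(1978): factorise 1978 = 2 · 23 · 43, so φ(1978) = (2 − 1) · (23 − 1) · (43 − 1) = 1 · 22 · 42 = 924. The nonzero elements number 1978 − 1 = 1977. Hence the nonzero zero-divisors number 1977 − 924 = 1053.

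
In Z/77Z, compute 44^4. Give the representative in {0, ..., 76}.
Use repeated squaring. Binary(4) = 100. Walk through the bits of the exponent 4 left-to-right: at each bit after the leading one, square the running value, then multiply by 44 if the bit is 1 (always reducing mod 77):
  bit 1 = 1 (leading): start with 44.
  bit 2 = 0: square 44^2 = 1936 ≡ 11 (mod 77).
  bit 3 = 0: square 11^2 = 121 ≡ 44 (mod 77).
Final value: 44^4 ≡ 44 (mod 77).

Final answer: 44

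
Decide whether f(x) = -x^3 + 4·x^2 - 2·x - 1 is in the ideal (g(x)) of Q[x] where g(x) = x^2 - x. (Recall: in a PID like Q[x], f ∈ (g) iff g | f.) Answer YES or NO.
NO

In Q[x] the ideal (g) consists of all multiples of g, so f ∈ (g) iff g | f, i.e. iff the remainder of f on division by g is 0. Divide f by g (g is monic, so eliminate the leading term of the running remainder at each step):
  leading term -x^3: subtract (-x)·g(x) = -x^3 + x^2, leaving 3·x^2 - 2·x - 1
  leading term 3·x^2: subtract (3)·g(x) = 3·x^2 - 3·x, leaving x - 1
The remainder r(x) = x - 1 ≠ 0 (and deg r < deg g), so g ∤ f, i.e. f ∉ (g).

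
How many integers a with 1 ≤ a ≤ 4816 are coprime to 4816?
The number of a ∈ {1, ..., 4816} with gcd(a, 4816) = 1 is by definition Euler's totient φ(4816). φ is multiplicative, with φ(p^e) = p^e − p^(e−1). Factorise 4816 = 2^4 · 7 · 43. Then
  φ(4816) = (2^4 − 2^3) · (7 − 1) · (43 − 1) = 8 · 6 · 42 = 2016.
So there are 2016 such integers.

Final answer: 2016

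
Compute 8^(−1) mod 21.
8^(−1) ≡ 8 (mod 21)

Apply the extended Euclidean algorithm to (21, 8), tracking rows (r, s, t) with s·21 + t·8 = r. Each division r_prev = q·r_cur + r_new produces the new row as (previous row) − q·(current row):
  row A: (21, 1, 0)   [1·21 + 0·8 = 21]
  row B: (8, 0, 1)   [0·21 + 1·8 = 8]
  21 = 2·8 + 5   → row C = row A − 2·row B = (5, 1, −2)   [check: 1·21 − 2·8 = 5]
  8 = 1·5 + 3   → row D = row B − 1·row C = (3, −1, 3)   [check: −1·21 + 3·8 = 3]
  5 = 1·3 + 2   → row E = row C − 1·row D = (2, 2, −5)   [check: 2·21 − 5·8 = 2]
  3 = 1·2 + 1   → row F = row D − 1·row E = (1, −3, 8)   [check: −3·21 + 8·8 = 1]
  2 = 2·1 + 0   → remainder 0, stop. gcd = 1 (last nonzero row F).
The gcd is 1, so 8 is invertible mod 21. The last nonzero row gives −3·21 + 8·8 = 1, so t = 8. So 8^(−1) ≡ 8 (mod 21). Verify: 8 · 8 = 64 ≡ 1 (mod 21). ✓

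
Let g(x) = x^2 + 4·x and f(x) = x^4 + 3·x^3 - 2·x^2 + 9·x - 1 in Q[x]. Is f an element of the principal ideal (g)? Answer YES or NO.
In Q[x] the ideal (g) consists of all multiples of g, so f ∈ (g) iff g | f, i.e. iff the remainder of f on division by g is 0. Divide f by g (g is monic, so eliminate the leading term of the running remainder at each step):
  leading term x^4: subtract (x^2)·g(x) = x^4 + 4·x^3, leaving -x^3 - 2·x^2 + 9·x - 1
  leading term -x^3: subtract (-x)·g(x) = -x^3 - 4·x^2, leaving 2·x^2 + 9·x - 1
  leading term 2·x^2: subtract (2)·g(x) = 2·x^2 + 8·x, leaving x - 1
The remainder r(x) = x - 1 ≠ 0 (and deg r < deg g), so g ∤ f, i.e. f ∉ (g).

Final answer: NO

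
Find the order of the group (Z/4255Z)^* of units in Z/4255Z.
(Z/4255Z)^* consists of the classes a with gcd(a, 4255) = 1, so its order is φ(4255). φ is multiplicative, with φ(p^e) = p^e − p^(e−1). Factorise 4255 = 5 · 23 · 37. Then
  φ(4255) = (5 − 1) · (23 − 1) · (37 − 1) = 4 · 22 · 36 = 3168.
Thus |(Z/4255Z)^*| = 3168.

Final answer: |(Z/4255Z)^*| = 3168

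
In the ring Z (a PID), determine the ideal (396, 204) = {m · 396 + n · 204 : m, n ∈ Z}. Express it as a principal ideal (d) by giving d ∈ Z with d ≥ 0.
In the PID Z, (a, b) is generated by gcd(a, b). Compute gcd(396, 204) with the extended Euclidean algorithm, tracking rows (r, s, t) with s·396 + t·204 = r:
  row A: (396, 1, 0)   [1·396 + 0·204 = 396]
  row B: (204, 0, 1)   [0·396 + 1·204 = 204]
  396 = 1·204 + 192   → row C = row A − 1·row B = (192, 1, −1)   [check: 1·396 − 1·204 = 192]
  204 = 1·192 + 12   → row D = row B − 1·row C = (12, −1, 2)   [check: −1·396 + 2·204 = 12]
  192 = 16·12 + 0   → remainder 0, stop. gcd = 12 (last nonzero row D).
So gcd(396, 204) = 12, with Bézout identity −1·396 + 2·204 = 12. Containment (⊇): the Bézout identity exhibits 12 as an element of (396, 204), giving (12) ⊆ (396, 204). Containment (⊆): since 12 | 396 and 12 | 204 (396 = 12·33, 204 = 12·17), every Z-linear combination of 396 and 204 is divisible by 12, so (396, 204) ⊆ (12). Therefore (396, 204) = (12), d = 12.

Final answer: (396, 204) = (12); d = 12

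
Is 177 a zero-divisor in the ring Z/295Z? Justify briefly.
gcd(177, 295) = 59 > 1, so 177 is not a unit in Z/295Z. In Z/nZ every nonzero non-unit is a zero-divisor: explicitly, take b = 295/gcd = 5 ≠ 0 (mod 295); then 177·5 = 885 = 3·295, i.e. 177·5 ≡ 0 (mod 295). So 177 is a zero-divisor.

Final answer: YES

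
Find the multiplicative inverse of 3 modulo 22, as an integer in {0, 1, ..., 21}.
Apply the extended Euclidean algorithm to (22, 3), tracking rows (r, s, t) with s·22 + t·3 = r. Each division r_prev = q·r_cur + r_new produces the new row as (previous row) − q·(current row):
  row A: (22, 1, 0)   [1·22 + 0·3 = 22]
  row B: (3, 0, 1)   [0·22 + 1·3 = 3]
  22 = 7·3 + 1   → row C = row A − 7·row B = (1, 1, −7)   [check: 1·22 − 7·3 = 1]
  3 = 3·1 + 0   → remainder 0, stop. gcd = 1 (last nonzero row C).
The gcd is 1, so 3 is invertible mod 22. The last nonzero row gives 1·22 − 7·3 = 1, so t = −7. So 3^(−1) ≡ −7 ≡ 15 (mod 22). Verify: 3 · 15 = 45 ≡ 1 (mod 22). ✓

Final answer: 3^(−1) ≡ 15 (mod 22)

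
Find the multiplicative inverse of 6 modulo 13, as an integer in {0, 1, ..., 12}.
Apply the extended Euclidean algorithm to (13, 6), tracking rows (r, s, t) with s·13 + t·6 = r. Each division r_prev = q·r_cur + r_new produces the new row as (previous row) − q·(current row):
  row A: (13, 1, 0)   [1·13 + 0·6 = 13]
  row B: (6, 0, 1)   [0·13 + 1·6 = 6]
  13 = 2·6 + 1   → row C = row A − 2·row B = (1, 1, −2)   [check: 1·13 − 2·6 = 1]
  6 = 6·1 + 0   → remainder 0, stop. gcd = 1 (last nonzero row C).
The gcd is 1, so 6 is invertible mod 13. The last nonzero row gives 1·13 − 2·6 = 1, so t = −2. So 6^(−1) ≡ −2 ≡ 11 (mod 13). Verify: 6 · 11 = 66 ≡ 1 (mod 13). ✓

Final answer: 6^(−1) ≡ 11 (mod 13)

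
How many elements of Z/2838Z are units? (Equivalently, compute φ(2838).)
An element a ∈ Z/2838Z is a unit iff gcd(a, 2838) = 1, so the number of units is φ(2838). φ is multiplicative, with φ(p^e) = p^e − p^(e−1). Factorise 2838 = 2 · 3 · 11 · 43. Then
  φ(2838) = (2 − 1) · (3 − 1) · (11 − 1) · (43 − 1) = 1 · 2 · 10 · 42 = 840.

Final answer: Z/2838Z has φ(2838) = 840 units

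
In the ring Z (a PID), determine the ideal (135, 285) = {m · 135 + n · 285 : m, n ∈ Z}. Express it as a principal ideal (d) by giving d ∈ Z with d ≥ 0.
(135, 285) = (15); d = 15

In the PID Z, (a, b) is generated by gcd(a, b). Compute gcd(285, 135) with the extended Euclidean algorithm, tracking rows (r, s, t) with s·285 + t·135 = r:
  row A: (285, 1, 0)   [1·285 + 0·135 = 285]
  row B: (135, 0, 1)   [0·285 + 1·135 = 135]
  285 = 2·135 + 15   → row C = row A − 2·row B = (15, 1, −2)   [check: 1·285 − 2·135 = 15]
  135 = 9·15 + 0   → remainder 0, stop. gcd = 15 (last nonzero row C).
So gcd(135, 285) = 15, with Bézout identity 1·285 − 2·135 = 15. Containment (⊇): the Bézout identity exhibits 15 as an element of (135, 285), giving (15) ⊆ (135, 285). Containment (⊆): since 15 | 135 and 15 | 285 (135 = 15·9, 285 = 15·19), every Z-linear combination of 135 and 285 is divisible by 15, so (135, 285) ⊆ (15). Therefore (135, 285) = (15), d = 15.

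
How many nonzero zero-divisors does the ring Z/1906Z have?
Z/1906Z has 953 nonzero zero-divisors

In Z/1906Z each nonzero element is either a unit (gcd with 1906 is 1) or a zero-divisor (gcd > 1). The number of units is φ(1906): factorise 1906 = 2 · 953, so φ(1906) = (2 − 1) · (953 − 1) = 1 · 952 = 952. The nonzero elements number 1906 − 1 = 1905. Hence the nonzero zero-divisors number 1905 − 952 = 953.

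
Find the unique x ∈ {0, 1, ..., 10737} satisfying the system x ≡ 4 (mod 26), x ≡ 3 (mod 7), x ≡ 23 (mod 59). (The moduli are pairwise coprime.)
The moduli 26, 7, 59 are pairwise coprime, so by the CRT there is a unique solution mod 26·7·59 = 10738.
Solve by successive substitution. Start with x ≡ 4 (mod 26).
  Combine with x ≡ 3 (mod 7): write x = 4 + 26·t and require 4 + 26·t ≡ 3 (mod 7), i.e. 26·t ≡ 3 − 4 ≡ 6 (mod 7). Since 26^(−1) ≡ 3 (mod 7) (26 ≡ 5 (mod 7)), t ≡ 3·6 ≡ 4 (mod 7). So x ≡ 4 + 26·4 = 108 (mod 182).
  Combine with x ≡ 23 (mod 59): write x = 108 + 182·t and require 108 + 182·t ≡ 23 (mod 59), i.e. 182·t ≡ 23 − 108 ≡ 33 (mod 59). Since 182^(−1) ≡ 12 (mod 59) (182 ≡ 5 (mod 59)), t ≡ 12·33 ≡ 42 (mod 59). So x ≡ 108 + 182·42 = 7752 (mod 10738).
Unique solution in [0, 10738): x = 7752.

Final answer: x ≡ 7752 (mod 10738); the representative in [0, 10738) is 7752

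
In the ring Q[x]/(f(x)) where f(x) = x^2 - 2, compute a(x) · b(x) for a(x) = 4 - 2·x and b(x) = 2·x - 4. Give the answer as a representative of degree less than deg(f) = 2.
First multiply in Q[x] without reducing: a · b = -4·x^2 + 16·x - 16. Now divide by f(x) = x^2 - 2, eliminating the leading term at each step:
  leading term -4·x^2: subtract (-4)·f(x) = 8 - 4·x^2, leaving 16·x - 24
The degree is now < 2, so this is the remainder. Hence a · b ≡ 16·x - 24 in Q[x]/(f).

Final answer: a · b ≡ 16·x - 24 (mod f(x))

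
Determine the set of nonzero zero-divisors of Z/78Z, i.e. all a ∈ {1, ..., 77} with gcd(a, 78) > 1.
An element a ∈ Z/78Z (with a ≠ 0) is a zero-divisor iff gcd(a, 78) > 1 (because a is a unit precisely when gcd(a, n) = 1, and in Z/nZ every nonzero, non-unit element is a zero-divisor). Scan a = 1, ..., 77 and keep those with gcd(a, 78) > 1:
  gcd(2, 78) = 2, gcd(3, 78) = 3, gcd(4, 78) = 2, gcd(6, 78) = 6, gcd(8, 78) = 2, gcd(9, 78) = 3, gcd(10, 78) = 2, gcd(12, 78) = 6, gcd(13, 78) = 13, gcd(14, 78) = 2, gcd(15, 78) = 3, gcd(16, 78) = 2, gcd(18, 78) = 6, gcd(20, 78) = 2, gcd(21, 78) = 3, gcd(22, 78) = 2, gcd(24, 78) = 6, gcd(26, 78) = 26, gcd(27, 78) = 3, gcd(28, 78) = 2, gcd(30, 78) = 6, gcd(32, 78) = 2, gcd(33, 78) = 3, gcd(34, 78) = 2, gcd(36, 78) = 6, gcd(38, 78) = 2, gcd(39, 78) = 39, gcd(40, 78) = 2, gcd(42, 78) = 6, gcd(44, 78) = 2, gcd(45, 78) = 3, gcd(46, 78) = 2, gcd(48, 78) = 6, gcd(50, 78) = 2, gcd(51, 78) = 3, gcd(52, 78) = 26, gcd(54, 78) = 6, gcd(56, 78) = 2, gcd(57, 78) = 3, gcd(58, 78) = 2, gcd(60, 78) = 6, gcd(62, 78) = 2, gcd(63, 78) = 3, gcd(64, 78) = 2, gcd(65, 78) = 13, gcd(66, 78) = 6, gcd(68, 78) = 2, gcd(69, 78) = 3, gcd(70, 78) = 2, gcd(72, 78) = 6, gcd(74, 78) = 2, gcd(75, 78) = 3, gcd(76, 78) = 2.
All other a ∈ {1, ..., 77} have gcd(a, 78) = 1 and are units. So the nonzero zero-divisors are exactly the 53 values of a appearing in this scan.

Final answer: nonzero zero-divisors of Z/78Z = {2, 3, 4, 6, 8, 9, 10, 12, 13, 14, 15, 16, 18, 20, 21, 22, 24, 26, 27, 28, 30, 32, 33, 34, 36, 38, 39, 40, 42, 44, 45, 46, 48, 50, 51, 52, 54, 56, 57, 58, 60, 62, 63, 64, 65, 66, 68, 69, 70, 72, 74, 75, 76}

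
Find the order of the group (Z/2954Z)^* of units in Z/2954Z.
(Z/2954Z)^* consists of the classes a with gcd(a, 2954) = 1, so its order is φ(2954). φ is multiplicative, with φ(p^e) = p^e − p^(e−1). Factorise 2954 = 2 · 7 · 211. Then
  φ(2954) = (2 − 1) · (7 − 1) · (211 − 1) = 1 · 6 · 210 = 1260.
Thus |(Z/2954Z)^*| = 1260.

Final answer: |(Z/2954Z)^*| = 1260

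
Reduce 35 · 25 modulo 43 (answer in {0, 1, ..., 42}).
Both factors are already reduced mod 43. 35 · 25 = 875. Dividing by 43: 875 = 20·43 + 15. So (35 · 25) mod 43 = 15.

Final answer: 15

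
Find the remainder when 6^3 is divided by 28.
Use repeated squaring. Binary(3) = 11. Walk through the bits of the exponent 3 left-to-right: at each bit after the leading one, square the running value, then multiply by 6 if the bit is 1 (always reducing mod 28):
  bit 1 = 1 (leading): start with 6.
  bit 2 = 1: square 6^2 = 36 ≡ 8; bit is 1, so multiply 8·6 = 48 ≡ 20 (mod 28).
Final value: 6^3 ≡ 20 (mod 28).

Final answer: 20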